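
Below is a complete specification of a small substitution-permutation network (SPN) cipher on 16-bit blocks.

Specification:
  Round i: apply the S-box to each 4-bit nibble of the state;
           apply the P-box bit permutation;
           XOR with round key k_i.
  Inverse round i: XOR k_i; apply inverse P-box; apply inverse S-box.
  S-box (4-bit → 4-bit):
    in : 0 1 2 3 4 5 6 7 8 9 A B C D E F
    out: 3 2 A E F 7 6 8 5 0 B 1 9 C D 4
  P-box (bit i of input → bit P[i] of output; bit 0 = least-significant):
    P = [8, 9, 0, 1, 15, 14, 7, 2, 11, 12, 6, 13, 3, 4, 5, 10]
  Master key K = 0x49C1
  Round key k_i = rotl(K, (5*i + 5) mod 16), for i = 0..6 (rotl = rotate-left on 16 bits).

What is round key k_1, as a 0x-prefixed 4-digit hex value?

K = 0x49C1
k_0 = rotl(K, (5*0+5) mod 16) = rotl(K, 5) = 0x3829
k_1 = rotl(K, (5*1+5) mod 16) = rotl(K, 10) = 0x0527

0x0527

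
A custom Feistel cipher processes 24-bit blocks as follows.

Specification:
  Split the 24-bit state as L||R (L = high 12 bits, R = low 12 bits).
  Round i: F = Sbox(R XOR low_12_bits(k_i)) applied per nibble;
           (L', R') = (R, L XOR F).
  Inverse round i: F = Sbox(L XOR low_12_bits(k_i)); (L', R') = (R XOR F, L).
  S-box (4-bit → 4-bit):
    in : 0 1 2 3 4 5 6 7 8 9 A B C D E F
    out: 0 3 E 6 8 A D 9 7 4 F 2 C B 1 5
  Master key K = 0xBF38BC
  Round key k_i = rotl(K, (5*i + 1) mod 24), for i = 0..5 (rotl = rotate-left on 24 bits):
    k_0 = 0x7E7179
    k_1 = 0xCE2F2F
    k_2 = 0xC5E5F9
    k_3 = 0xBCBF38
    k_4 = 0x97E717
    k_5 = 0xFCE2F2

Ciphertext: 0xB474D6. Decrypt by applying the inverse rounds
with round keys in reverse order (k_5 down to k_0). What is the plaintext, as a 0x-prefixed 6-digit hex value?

0xEA87E5

s_0 = ciphertext = 0xB474D6
s_1 = InvRound(s_0, k_5) = 0x0FCB47
s_2 = InvRound(s_1, k_4) = 0x2550FC
s_3 = InvRound(s_2, k_3) = 0xB27255
s_4 = InvRound(s_3, k_2) = 0x3E4B27
s_5 = InvRound(s_4, k_1) = 0x7E53E4
s_6 = InvRound(s_5, k_0) = 0xEA87E5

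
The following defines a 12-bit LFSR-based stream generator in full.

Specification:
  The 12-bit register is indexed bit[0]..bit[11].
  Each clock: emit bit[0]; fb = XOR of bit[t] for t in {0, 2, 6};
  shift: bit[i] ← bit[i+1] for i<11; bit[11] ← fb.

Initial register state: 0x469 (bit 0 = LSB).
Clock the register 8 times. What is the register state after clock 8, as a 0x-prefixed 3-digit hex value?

reg_0 = 0x469
clock 1: out=1, reg = 0x234
clock 2: out=0, reg = 0x91A
clock 3: out=0, reg = 0x48D
clock 4: out=1, reg = 0x246
clock 5: out=0, reg = 0x123
clock 6: out=1, reg = 0x891
clock 7: out=1, reg = 0xC48
clock 8: out=0, reg = 0xE24

0xE24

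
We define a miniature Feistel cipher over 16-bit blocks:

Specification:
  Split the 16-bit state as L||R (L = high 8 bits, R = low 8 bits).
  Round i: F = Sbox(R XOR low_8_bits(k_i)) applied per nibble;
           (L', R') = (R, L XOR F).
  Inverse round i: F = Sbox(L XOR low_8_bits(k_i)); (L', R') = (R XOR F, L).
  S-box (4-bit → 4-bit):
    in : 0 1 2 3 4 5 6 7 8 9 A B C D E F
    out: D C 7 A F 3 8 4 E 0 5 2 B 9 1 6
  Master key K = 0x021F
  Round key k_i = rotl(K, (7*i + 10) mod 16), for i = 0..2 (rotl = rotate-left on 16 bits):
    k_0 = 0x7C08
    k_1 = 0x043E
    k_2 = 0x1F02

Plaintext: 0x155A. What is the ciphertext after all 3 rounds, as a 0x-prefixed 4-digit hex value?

0x9128

s_0 = plaintext = 0x155A
s_1 = Round(s_0, k_0) = 0x5A22
s_2 = Round(s_1, k_1) = 0x2291
s_3 = Round(s_2, k_2) = 0x9128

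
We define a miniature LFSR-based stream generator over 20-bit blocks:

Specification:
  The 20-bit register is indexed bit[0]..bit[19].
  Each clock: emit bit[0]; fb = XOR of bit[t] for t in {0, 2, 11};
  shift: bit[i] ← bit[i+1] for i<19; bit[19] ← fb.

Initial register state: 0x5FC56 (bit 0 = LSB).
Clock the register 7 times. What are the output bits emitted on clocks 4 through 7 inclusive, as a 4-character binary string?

0101

reg_0 = 0x5FC56
clock 1: out=0, reg = 0x2FE2B
clock 2: out=1, reg = 0x17F15
clock 3: out=1, reg = 0x8BF8A
clock 4: out=0, reg = 0xC5FC5
clock 5: out=1, reg = 0xE2FE2
clock 6: out=0, reg = 0xF17F1
clock 7: out=1, reg = 0xF8BF8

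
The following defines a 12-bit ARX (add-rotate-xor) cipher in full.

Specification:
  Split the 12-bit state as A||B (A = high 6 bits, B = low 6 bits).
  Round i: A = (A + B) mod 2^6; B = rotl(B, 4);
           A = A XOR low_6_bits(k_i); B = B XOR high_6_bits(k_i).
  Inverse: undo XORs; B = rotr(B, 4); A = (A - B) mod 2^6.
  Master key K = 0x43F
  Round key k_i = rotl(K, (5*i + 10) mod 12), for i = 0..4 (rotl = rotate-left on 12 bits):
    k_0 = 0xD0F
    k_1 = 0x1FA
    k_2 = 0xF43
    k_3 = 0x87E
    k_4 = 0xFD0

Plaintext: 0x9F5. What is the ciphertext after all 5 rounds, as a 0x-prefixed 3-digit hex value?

s_0 = plaintext = 0x9F5
s_1 = Round(s_0, k_0) = 0x4E9
s_2 = Round(s_1, k_1) = 0x19D
s_3 = Round(s_2, k_2) = 0x82A
s_4 = Round(s_3, k_3) = 0xD0B
s_5 = Round(s_4, k_4) = 0xBCD

0xBCD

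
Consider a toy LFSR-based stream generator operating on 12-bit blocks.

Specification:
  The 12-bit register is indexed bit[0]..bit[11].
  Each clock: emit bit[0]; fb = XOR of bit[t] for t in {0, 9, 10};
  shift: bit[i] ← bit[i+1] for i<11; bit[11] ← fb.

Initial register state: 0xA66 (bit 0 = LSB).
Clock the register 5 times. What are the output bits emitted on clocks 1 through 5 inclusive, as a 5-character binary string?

01100

reg_0 = 0xA66
clock 1: out=0, reg = 0xD33
clock 2: out=1, reg = 0x699
clock 3: out=1, reg = 0xB4C
clock 4: out=0, reg = 0xDA6
clock 5: out=0, reg = 0xED3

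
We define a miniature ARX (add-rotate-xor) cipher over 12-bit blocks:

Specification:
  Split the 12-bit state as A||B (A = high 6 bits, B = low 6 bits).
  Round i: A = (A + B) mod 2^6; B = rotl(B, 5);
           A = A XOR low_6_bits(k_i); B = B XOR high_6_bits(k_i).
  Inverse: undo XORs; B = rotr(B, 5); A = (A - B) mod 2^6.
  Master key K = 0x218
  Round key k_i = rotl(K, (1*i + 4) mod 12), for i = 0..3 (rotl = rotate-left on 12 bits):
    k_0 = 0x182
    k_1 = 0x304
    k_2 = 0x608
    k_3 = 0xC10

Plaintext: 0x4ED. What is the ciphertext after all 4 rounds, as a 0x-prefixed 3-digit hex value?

s_0 = plaintext = 0x4ED
s_1 = Round(s_0, k_0) = 0x0B0
s_2 = Round(s_1, k_1) = 0xD94
s_3 = Round(s_2, k_2) = 0x092
s_4 = Round(s_3, k_3) = 0x139

0x139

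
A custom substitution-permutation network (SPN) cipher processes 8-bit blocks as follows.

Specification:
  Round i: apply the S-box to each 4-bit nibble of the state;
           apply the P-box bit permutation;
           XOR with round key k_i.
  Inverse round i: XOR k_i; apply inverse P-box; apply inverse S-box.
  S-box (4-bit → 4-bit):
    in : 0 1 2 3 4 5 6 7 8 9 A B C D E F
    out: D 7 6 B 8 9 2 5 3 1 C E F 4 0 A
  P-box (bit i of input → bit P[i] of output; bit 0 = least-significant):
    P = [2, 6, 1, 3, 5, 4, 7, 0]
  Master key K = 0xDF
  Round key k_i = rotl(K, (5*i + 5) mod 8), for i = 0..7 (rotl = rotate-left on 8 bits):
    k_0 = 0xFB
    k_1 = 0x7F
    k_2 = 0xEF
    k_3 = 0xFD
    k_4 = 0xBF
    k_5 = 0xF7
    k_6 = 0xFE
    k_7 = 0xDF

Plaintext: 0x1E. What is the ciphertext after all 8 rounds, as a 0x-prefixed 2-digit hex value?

0x64

s_0 = plaintext = 0x1E
s_1 = Round(s_0, k_0) = 0x4B
s_2 = Round(s_1, k_1) = 0x34
s_3 = Round(s_2, k_2) = 0xD6
s_4 = Round(s_3, k_3) = 0x3D
s_5 = Round(s_4, k_4) = 0x8C
s_6 = Round(s_5, k_5) = 0x89
s_7 = Round(s_6, k_6) = 0xCA
s_8 = Round(s_7, k_7) = 0x64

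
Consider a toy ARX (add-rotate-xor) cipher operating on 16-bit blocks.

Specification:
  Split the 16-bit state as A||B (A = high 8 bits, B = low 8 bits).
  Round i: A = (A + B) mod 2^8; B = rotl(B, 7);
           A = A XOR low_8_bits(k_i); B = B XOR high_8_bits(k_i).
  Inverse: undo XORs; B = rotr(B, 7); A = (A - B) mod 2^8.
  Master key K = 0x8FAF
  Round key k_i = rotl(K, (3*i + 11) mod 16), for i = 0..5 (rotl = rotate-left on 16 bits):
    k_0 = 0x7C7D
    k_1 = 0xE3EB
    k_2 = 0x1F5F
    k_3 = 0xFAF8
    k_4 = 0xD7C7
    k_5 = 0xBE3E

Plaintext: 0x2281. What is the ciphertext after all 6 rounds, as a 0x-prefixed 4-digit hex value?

0xC3D3

s_0 = plaintext = 0x2281
s_1 = Round(s_0, k_0) = 0xDEBC
s_2 = Round(s_1, k_1) = 0x71BD
s_3 = Round(s_2, k_2) = 0x71C1
s_4 = Round(s_3, k_3) = 0xCA1A
s_5 = Round(s_4, k_4) = 0x23DA
s_6 = Round(s_5, k_5) = 0xC3D3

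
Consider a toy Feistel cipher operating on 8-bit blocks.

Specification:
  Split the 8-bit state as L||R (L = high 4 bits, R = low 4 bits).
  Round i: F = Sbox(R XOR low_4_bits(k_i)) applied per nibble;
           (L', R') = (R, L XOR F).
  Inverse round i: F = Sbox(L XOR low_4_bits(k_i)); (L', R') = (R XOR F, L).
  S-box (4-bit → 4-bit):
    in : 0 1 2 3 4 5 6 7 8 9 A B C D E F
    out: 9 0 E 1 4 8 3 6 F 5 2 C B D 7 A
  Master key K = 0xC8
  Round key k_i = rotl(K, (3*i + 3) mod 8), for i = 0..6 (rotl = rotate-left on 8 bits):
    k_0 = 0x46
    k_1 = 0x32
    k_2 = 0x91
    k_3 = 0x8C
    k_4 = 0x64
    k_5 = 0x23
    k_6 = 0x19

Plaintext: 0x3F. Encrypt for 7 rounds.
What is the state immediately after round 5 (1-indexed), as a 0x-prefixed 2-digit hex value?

0x4D

s_0 = plaintext = 0x3F
s_1 = Round(s_0, k_0) = 0xF6
s_2 = Round(s_1, k_1) = 0x6B
s_3 = Round(s_2, k_2) = 0xB4
s_4 = Round(s_3, k_3) = 0x44
s_5 = Round(s_4, k_4) = 0x4D
s_6 = Round(s_5, k_5) = 0xD3
s_7 = Round(s_6, k_6) = 0x3F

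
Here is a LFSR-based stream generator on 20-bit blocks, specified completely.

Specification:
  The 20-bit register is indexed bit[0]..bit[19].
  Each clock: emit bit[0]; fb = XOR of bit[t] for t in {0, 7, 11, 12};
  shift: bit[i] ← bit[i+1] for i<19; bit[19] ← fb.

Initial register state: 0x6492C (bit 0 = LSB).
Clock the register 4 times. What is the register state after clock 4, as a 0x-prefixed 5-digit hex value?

reg_0 = 0x6492C
clock 1: out=0, reg = 0xB2496
clock 2: out=0, reg = 0xD924B
clock 3: out=1, reg = 0x6C925
clock 4: out=1, reg = 0x36492

0x36492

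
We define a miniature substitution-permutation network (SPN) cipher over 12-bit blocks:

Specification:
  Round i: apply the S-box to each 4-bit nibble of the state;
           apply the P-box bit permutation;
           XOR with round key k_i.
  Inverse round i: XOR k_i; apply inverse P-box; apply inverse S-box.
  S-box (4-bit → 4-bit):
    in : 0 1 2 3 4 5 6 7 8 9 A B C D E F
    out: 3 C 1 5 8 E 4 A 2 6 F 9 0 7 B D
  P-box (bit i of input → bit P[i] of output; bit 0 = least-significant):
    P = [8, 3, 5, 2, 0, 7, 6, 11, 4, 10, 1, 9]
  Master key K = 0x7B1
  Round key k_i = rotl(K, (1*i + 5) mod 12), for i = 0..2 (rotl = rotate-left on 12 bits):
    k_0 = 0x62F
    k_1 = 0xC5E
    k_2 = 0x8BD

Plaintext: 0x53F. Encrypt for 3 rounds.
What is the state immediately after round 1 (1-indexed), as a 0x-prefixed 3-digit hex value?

s_0 = plaintext = 0x53F
s_1 = Round(s_0, k_0) = 0x148
s_2 = Round(s_1, k_1) = 0x654
s_3 = Round(s_2, k_2) = 0x07B

0x148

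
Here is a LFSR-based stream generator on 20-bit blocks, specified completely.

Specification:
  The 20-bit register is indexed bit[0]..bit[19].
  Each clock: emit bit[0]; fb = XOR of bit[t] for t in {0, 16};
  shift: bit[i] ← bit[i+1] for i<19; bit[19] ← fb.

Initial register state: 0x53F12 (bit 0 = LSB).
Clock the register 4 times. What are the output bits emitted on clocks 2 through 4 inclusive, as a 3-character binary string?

100

reg_0 = 0x53F12
clock 1: out=0, reg = 0xA9F89
clock 2: out=1, reg = 0xD4FC4
clock 3: out=0, reg = 0xEA7E2
clock 4: out=0, reg = 0x753F1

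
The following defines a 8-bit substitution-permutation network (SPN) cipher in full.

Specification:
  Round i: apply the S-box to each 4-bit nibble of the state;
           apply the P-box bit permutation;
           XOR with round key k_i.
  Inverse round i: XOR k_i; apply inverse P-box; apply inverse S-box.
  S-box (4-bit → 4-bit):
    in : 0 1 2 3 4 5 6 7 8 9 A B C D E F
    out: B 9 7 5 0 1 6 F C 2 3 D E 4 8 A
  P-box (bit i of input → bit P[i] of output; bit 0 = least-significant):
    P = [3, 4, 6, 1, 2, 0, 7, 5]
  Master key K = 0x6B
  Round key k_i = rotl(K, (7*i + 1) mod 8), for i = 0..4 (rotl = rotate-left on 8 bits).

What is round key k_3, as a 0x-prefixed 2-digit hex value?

K = 0x6B
k_0 = rotl(K, (7*0+1) mod 8) = rotl(K, 1) = 0xD6
k_1 = rotl(K, (7*1+1) mod 8) = rotl(K, 0) = 0x6B
k_2 = rotl(K, (7*2+1) mod 8) = rotl(K, 7) = 0xB5
k_3 = rotl(K, (7*3+1) mod 8) = rotl(K, 6) = 0xDA

0xDA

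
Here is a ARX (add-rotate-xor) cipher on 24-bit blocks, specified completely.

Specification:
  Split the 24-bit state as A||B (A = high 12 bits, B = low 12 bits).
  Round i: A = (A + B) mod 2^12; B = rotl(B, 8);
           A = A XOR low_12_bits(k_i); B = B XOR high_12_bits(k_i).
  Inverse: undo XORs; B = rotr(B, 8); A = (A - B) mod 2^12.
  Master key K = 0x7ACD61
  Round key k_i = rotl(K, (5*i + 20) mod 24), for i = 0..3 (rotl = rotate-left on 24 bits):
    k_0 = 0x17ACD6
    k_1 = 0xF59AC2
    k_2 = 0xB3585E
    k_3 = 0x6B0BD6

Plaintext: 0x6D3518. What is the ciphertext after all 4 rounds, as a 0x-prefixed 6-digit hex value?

0xC72FB7

s_0 = plaintext = 0x6D3518
s_1 = Round(s_0, k_0) = 0x73D92B
s_2 = Round(s_1, k_1) = 0xAAA4CB
s_3 = Round(s_2, k_2) = 0x72B079
s_4 = Round(s_3, k_3) = 0xC72FB7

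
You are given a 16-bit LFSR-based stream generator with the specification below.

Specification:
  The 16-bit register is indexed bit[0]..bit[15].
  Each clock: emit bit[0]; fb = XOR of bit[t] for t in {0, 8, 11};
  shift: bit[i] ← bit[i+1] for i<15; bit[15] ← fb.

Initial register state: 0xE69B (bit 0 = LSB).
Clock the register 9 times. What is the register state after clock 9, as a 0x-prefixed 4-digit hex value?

reg_0 = 0xE69B
clock 1: out=1, reg = 0xF34D
clock 2: out=1, reg = 0x79A6
clock 3: out=0, reg = 0x3CD3
clock 4: out=1, reg = 0x1E69
clock 5: out=1, reg = 0x0F34
clock 6: out=0, reg = 0x079A
clock 7: out=0, reg = 0x83CD
clock 8: out=1, reg = 0x41E6
clock 9: out=0, reg = 0xA0F3

0xA0F3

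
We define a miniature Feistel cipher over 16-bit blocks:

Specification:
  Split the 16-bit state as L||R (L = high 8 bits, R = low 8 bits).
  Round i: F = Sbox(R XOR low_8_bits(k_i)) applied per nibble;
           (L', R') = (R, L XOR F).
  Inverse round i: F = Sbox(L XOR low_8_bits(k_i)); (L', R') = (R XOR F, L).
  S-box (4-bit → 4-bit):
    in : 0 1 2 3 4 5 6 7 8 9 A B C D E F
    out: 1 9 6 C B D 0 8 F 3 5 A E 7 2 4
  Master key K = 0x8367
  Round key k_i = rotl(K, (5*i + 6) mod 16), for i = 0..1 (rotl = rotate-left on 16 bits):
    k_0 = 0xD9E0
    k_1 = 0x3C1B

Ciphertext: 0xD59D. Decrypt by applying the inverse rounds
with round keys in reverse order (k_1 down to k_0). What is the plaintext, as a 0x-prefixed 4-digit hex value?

0xE17F

s_0 = ciphertext = 0xD59D
s_1 = InvRound(s_0, k_1) = 0x7FD5
s_2 = InvRound(s_1, k_0) = 0xE17F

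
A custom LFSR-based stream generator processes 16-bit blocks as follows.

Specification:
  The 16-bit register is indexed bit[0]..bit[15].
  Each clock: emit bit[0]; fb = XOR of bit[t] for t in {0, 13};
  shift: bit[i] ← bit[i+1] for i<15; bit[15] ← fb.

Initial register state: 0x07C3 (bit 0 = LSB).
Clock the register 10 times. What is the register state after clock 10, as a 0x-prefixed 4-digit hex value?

reg_0 = 0x07C3
clock 1: out=1, reg = 0x83E1
clock 2: out=1, reg = 0xC1F0
clock 3: out=0, reg = 0x60F8
clock 4: out=0, reg = 0xB07C
clock 5: out=0, reg = 0xD83E
clock 6: out=0, reg = 0x6C1F
clock 7: out=1, reg = 0x360F
clock 8: out=1, reg = 0x1B07
clock 9: out=1, reg = 0x8D83
clock 10: out=1, reg = 0xC6C1

0xC6C1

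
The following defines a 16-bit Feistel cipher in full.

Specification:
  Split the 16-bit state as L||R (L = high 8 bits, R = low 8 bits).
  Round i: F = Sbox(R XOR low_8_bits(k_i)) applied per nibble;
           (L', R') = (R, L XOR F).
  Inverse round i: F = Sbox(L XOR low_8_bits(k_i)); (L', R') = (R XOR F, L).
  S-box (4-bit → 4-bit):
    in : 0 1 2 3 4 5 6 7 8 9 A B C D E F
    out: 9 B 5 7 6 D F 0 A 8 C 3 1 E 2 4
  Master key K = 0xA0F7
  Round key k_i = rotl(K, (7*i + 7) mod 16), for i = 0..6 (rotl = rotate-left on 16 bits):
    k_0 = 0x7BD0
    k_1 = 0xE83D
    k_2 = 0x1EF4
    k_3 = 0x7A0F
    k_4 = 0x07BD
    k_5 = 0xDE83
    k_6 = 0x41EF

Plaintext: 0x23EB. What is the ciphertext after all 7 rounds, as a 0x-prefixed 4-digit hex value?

s_0 = plaintext = 0x23EB
s_1 = Round(s_0, k_0) = 0xEB50
s_2 = Round(s_1, k_1) = 0x5015
s_3 = Round(s_2, k_2) = 0x157B
s_4 = Round(s_3, k_3) = 0x7B13
s_5 = Round(s_4, k_4) = 0x13B9
s_6 = Round(s_5, k_5) = 0xB96F
s_7 = Round(s_6, k_6) = 0x6F10

0x6F10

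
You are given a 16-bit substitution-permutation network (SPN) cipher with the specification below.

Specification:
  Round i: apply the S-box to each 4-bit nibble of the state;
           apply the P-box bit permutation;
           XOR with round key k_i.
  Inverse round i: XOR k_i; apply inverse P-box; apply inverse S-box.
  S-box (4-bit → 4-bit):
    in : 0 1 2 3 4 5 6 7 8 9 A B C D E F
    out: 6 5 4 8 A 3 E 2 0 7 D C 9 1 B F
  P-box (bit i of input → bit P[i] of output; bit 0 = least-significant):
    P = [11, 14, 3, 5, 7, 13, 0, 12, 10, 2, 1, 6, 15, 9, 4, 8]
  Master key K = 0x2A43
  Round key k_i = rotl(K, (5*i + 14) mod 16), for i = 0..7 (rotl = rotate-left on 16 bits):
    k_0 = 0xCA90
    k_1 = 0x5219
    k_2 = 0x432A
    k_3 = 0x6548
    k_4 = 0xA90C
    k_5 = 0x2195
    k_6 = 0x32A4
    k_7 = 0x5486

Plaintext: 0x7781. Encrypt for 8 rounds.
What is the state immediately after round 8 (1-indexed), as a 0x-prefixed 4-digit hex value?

s_0 = plaintext = 0x7781
s_1 = Round(s_0, k_0) = 0xC09C
s_2 = Round(s_1, k_1) = 0xFBBE
s_3 = Round(s_2, k_2) = 0x9859
s_4 = Round(s_3, k_3) = 0x8FD0
s_5 = Round(s_4, k_4) = 0xEDC2
s_6 = Round(s_5, k_5) = 0xB61D
s_7 = Round(s_6, k_6) = 0x3B73
s_8 = Round(s_7, k_7) = 0x75E4

0x75E4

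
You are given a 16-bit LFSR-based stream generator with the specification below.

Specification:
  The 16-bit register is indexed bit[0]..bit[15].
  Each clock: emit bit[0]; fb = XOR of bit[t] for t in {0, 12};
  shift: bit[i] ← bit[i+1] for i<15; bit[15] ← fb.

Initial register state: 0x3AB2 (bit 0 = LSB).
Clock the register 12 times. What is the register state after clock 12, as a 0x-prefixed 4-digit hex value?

reg_0 = 0x3AB2
clock 1: out=0, reg = 0x9D59
clock 2: out=1, reg = 0x4EAC
clock 3: out=0, reg = 0x2756
clock 4: out=0, reg = 0x13AB
clock 5: out=1, reg = 0x09D5
clock 6: out=1, reg = 0x84EA
clock 7: out=0, reg = 0x4275
clock 8: out=1, reg = 0xA13A
clock 9: out=0, reg = 0x509D
clock 10: out=1, reg = 0x284E
clock 11: out=0, reg = 0x1427
clock 12: out=1, reg = 0x0A13

0x0A13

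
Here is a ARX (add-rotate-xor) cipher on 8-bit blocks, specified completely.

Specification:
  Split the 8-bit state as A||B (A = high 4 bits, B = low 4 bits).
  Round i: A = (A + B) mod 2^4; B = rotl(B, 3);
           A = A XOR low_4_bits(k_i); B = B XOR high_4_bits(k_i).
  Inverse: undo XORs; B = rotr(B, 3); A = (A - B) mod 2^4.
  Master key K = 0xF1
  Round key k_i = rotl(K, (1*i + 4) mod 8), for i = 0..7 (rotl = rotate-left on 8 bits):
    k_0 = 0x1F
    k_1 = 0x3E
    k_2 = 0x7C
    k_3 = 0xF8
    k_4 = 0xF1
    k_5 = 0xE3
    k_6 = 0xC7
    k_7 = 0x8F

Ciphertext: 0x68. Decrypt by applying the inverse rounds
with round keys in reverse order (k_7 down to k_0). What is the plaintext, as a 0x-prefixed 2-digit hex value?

s_0 = ciphertext = 0x68
s_1 = InvRound(s_0, k_7) = 0x90
s_2 = InvRound(s_1, k_6) = 0x59
s_3 = InvRound(s_2, k_5) = 0x8E
s_4 = InvRound(s_3, k_4) = 0x72
s_5 = InvRound(s_4, k_3) = 0x4B
s_6 = InvRound(s_5, k_2) = 0xF9
s_7 = InvRound(s_6, k_1) = 0xC5
s_8 = InvRound(s_7, k_0) = 0xB8

0xB8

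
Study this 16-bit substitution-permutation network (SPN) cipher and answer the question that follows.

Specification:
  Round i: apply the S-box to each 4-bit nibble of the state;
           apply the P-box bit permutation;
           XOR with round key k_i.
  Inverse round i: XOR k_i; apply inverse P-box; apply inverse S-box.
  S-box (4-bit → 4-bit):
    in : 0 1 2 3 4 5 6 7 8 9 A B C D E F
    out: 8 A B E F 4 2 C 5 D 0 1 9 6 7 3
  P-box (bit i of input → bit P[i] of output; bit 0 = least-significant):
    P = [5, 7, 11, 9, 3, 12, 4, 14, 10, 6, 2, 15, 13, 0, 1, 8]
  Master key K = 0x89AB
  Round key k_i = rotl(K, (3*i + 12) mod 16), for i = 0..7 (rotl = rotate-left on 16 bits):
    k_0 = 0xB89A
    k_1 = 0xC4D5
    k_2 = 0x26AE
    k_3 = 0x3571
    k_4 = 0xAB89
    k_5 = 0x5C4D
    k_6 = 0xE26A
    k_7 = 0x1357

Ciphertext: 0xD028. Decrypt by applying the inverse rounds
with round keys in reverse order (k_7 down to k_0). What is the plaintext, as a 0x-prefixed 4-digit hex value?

s_0 = ciphertext = 0xD028
s_1 = InvRound(s_0, k_7) = 0x339C
s_2 = InvRound(s_1, k_6) = 0x733F
s_3 = InvRound(s_2, k_5) = 0x9F59
s_4 = InvRound(s_3, k_4) = 0xBFD6
s_5 = InvRound(s_4, k_3) = 0xD7A4
s_6 = InvRound(s_5, k_2) = 0x902A
s_7 = InvRound(s_6, k_1) = 0xDE4F
s_8 = InvRound(s_7, k_0) = 0xFE71

0xFE71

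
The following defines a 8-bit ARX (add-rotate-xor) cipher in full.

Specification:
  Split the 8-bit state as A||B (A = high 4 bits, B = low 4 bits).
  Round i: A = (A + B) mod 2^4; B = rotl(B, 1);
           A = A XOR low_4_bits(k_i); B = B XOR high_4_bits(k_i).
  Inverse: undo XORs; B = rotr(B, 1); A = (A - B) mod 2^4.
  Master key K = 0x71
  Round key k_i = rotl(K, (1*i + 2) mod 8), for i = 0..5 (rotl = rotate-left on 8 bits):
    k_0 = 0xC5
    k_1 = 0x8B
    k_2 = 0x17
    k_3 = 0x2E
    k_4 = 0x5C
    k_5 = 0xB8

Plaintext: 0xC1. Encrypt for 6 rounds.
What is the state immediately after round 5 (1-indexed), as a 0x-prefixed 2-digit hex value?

s_0 = plaintext = 0xC1
s_1 = Round(s_0, k_0) = 0x8E
s_2 = Round(s_1, k_1) = 0xD5
s_3 = Round(s_2, k_2) = 0x5B
s_4 = Round(s_3, k_3) = 0xE5
s_5 = Round(s_4, k_4) = 0xFF
s_6 = Round(s_5, k_5) = 0x64

0xFF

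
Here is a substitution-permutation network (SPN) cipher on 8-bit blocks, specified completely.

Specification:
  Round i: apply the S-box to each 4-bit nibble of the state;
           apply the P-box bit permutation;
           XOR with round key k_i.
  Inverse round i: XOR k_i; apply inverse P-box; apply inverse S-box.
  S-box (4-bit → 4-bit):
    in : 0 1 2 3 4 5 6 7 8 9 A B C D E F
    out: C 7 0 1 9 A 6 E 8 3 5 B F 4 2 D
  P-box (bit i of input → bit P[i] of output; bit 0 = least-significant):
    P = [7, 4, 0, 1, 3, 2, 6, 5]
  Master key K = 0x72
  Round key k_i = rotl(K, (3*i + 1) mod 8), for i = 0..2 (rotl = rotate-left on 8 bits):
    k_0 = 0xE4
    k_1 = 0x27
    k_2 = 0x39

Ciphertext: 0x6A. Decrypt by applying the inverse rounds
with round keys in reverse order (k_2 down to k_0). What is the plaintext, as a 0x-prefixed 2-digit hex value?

s_0 = ciphertext = 0x6A
s_1 = InvRound(s_0, k_2) = 0xD7
s_2 = InvRound(s_1, k_1) = 0x09
s_3 = InvRound(s_2, k_0) = 0xCA

0xCA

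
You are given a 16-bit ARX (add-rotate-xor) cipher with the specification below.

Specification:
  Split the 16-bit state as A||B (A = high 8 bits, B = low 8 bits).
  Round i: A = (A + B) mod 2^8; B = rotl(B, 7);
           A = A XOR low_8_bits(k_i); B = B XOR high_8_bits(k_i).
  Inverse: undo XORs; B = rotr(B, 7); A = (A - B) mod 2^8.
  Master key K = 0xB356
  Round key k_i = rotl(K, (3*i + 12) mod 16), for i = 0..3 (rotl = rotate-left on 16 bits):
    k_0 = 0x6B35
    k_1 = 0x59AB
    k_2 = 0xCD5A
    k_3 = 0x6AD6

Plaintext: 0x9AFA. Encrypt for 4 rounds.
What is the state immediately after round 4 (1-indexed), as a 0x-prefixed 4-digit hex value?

0xCE18

s_0 = plaintext = 0x9AFA
s_1 = Round(s_0, k_0) = 0xA116
s_2 = Round(s_1, k_1) = 0x1C52
s_3 = Round(s_2, k_2) = 0x34E4
s_4 = Round(s_3, k_3) = 0xCE18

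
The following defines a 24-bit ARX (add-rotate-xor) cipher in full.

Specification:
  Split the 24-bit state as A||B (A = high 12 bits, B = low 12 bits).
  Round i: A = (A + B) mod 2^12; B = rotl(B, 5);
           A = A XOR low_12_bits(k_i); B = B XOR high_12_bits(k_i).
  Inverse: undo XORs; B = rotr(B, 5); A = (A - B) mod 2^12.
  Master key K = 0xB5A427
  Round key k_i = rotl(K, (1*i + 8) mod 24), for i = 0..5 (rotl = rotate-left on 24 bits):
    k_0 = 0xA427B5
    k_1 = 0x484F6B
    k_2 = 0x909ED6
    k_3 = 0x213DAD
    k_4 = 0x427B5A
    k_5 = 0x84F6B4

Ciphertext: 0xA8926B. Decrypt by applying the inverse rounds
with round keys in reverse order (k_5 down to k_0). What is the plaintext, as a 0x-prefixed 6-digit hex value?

s_0 = ciphertext = 0xA8926B
s_1 = InvRound(s_0, k_5) = 0x9EC251
s_2 = InvRound(s_1, k_4) = 0x783B33
s_3 = InvRound(s_2, k_3) = 0x9E5049
s_4 = InvRound(s_3, k_2) = 0x6E904A
s_5 = InvRound(s_4, k_1) = 0x25C726
s_6 = InvRound(s_5, k_0) = 0x37E26B

0x37E26B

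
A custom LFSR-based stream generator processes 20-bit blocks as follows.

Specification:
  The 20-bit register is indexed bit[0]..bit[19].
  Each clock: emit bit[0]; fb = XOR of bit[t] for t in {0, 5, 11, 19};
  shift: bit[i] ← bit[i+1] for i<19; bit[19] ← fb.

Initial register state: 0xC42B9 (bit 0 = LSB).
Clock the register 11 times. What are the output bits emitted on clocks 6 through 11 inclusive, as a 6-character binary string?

reg_0 = 0xC42B9
clock 1: out=1, reg = 0xE215C
clock 2: out=0, reg = 0xF10AE
clock 3: out=0, reg = 0x78857
clock 4: out=1, reg = 0x3C42B
clock 5: out=1, reg = 0x1E215
clock 6: out=1, reg = 0x8F10A
clock 7: out=0, reg = 0xC7885
clock 8: out=1, reg = 0xE3C42
clock 9: out=0, reg = 0x71E21
clock 10: out=1, reg = 0xB8F10
clock 11: out=0, reg = 0x5C788

101010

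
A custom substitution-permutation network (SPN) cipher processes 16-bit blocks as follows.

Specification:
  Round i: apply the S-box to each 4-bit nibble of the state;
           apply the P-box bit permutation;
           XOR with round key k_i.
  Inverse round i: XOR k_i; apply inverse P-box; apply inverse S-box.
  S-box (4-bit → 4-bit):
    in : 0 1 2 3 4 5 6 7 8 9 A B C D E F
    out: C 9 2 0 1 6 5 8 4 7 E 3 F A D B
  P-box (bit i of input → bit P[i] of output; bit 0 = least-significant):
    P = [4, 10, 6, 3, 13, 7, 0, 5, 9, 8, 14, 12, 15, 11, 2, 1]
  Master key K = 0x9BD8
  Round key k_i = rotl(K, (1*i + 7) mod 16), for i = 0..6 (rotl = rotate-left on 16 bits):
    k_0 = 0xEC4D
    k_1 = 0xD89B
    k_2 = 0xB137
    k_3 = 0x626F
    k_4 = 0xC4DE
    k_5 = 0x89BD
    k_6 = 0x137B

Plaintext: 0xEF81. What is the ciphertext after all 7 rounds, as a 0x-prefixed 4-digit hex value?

0x344C

s_0 = plaintext = 0xEF81
s_1 = Round(s_0, k_0) = 0x7F52
s_2 = Round(s_1, k_1) = 0xCF18
s_3 = Round(s_2, k_2) = 0x0A51
s_4 = Round(s_3, k_3) = 0x33F0
s_5 = Round(s_4, k_4) = 0xE436
s_6 = Round(s_5, k_5) = 0x0BEB
s_7 = Round(s_6, k_6) = 0x344C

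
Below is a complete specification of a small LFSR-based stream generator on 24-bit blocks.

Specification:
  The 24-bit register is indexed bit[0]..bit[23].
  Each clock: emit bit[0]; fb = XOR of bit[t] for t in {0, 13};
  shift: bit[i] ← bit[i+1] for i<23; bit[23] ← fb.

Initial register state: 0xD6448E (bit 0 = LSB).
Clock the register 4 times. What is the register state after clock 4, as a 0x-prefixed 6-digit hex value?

0xCD6448

reg_0 = 0xD6448E
clock 1: out=0, reg = 0x6B2247
clock 2: out=1, reg = 0x359123
clock 3: out=1, reg = 0x9AC891
clock 4: out=1, reg = 0xCD6448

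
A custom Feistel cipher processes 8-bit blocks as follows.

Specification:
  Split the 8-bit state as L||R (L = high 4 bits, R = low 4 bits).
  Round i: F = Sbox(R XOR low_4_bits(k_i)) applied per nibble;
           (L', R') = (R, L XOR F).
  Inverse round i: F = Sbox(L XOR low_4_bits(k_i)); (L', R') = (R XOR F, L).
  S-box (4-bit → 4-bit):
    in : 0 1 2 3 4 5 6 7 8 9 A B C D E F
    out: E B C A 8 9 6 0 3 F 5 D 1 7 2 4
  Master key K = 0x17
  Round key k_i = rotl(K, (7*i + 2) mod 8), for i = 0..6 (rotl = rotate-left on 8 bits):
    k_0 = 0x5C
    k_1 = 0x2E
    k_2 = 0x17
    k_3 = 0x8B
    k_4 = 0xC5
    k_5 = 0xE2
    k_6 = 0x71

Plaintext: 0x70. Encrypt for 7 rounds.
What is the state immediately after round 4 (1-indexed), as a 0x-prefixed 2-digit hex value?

0xEA

s_0 = plaintext = 0x70
s_1 = Round(s_0, k_0) = 0x06
s_2 = Round(s_1, k_1) = 0x63
s_3 = Round(s_2, k_2) = 0x3E
s_4 = Round(s_3, k_3) = 0xEA
s_5 = Round(s_4, k_4) = 0xAA
s_6 = Round(s_5, k_5) = 0xA9
s_7 = Round(s_6, k_6) = 0x99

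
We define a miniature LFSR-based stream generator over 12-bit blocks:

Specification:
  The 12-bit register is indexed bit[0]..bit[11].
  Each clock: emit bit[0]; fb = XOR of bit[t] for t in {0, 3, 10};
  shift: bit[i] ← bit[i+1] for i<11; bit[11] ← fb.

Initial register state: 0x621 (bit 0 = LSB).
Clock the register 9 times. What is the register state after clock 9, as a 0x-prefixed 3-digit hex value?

0x1A3

reg_0 = 0x621
clock 1: out=1, reg = 0x310
clock 2: out=0, reg = 0x188
clock 3: out=0, reg = 0x8C4
clock 4: out=0, reg = 0x462
clock 5: out=0, reg = 0xA31
clock 6: out=1, reg = 0xD18
clock 7: out=0, reg = 0x68C
clock 8: out=0, reg = 0x346
clock 9: out=0, reg = 0x1A3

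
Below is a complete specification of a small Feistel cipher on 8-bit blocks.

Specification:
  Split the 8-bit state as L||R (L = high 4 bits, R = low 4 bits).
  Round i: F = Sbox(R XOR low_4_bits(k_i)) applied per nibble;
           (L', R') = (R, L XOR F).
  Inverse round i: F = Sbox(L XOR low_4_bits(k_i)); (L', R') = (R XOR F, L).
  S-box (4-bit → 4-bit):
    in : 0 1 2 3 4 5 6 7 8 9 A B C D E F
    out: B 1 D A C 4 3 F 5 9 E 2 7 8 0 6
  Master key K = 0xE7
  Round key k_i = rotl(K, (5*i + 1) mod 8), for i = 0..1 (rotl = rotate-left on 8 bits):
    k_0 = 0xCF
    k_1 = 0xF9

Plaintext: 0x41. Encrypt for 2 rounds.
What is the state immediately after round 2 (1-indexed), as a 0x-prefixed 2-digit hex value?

s_0 = plaintext = 0x41
s_1 = Round(s_0, k_0) = 0x14
s_2 = Round(s_1, k_1) = 0x49

0x49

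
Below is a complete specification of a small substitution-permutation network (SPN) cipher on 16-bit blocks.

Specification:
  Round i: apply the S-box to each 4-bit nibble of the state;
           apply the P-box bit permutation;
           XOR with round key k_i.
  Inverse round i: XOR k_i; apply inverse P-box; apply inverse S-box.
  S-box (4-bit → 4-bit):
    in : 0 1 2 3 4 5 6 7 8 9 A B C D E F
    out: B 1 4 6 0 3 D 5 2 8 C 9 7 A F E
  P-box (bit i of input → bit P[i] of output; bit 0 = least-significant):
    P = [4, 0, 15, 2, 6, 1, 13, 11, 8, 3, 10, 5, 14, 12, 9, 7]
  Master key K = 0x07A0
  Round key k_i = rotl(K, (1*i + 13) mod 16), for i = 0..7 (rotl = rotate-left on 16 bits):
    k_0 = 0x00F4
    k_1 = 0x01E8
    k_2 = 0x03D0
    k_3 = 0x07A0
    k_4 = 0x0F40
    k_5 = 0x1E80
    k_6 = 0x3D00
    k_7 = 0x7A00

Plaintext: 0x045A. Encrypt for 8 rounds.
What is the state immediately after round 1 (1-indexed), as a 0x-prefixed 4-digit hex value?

0xD032

s_0 = plaintext = 0x045A
s_1 = Round(s_0, k_0) = 0xD032
s_2 = Round(s_1, k_1) = 0xB042
s_3 = Round(s_2, k_2) = 0xC278
s_4 = Round(s_3, k_3) = 0x71E1
s_5 = Round(s_4, k_4) = 0x6412
s_6 = Round(s_5, k_5) = 0xDC40
s_7 = Round(s_6, k_6) = 0x289D
s_8 = Round(s_7, k_7) = 0x700D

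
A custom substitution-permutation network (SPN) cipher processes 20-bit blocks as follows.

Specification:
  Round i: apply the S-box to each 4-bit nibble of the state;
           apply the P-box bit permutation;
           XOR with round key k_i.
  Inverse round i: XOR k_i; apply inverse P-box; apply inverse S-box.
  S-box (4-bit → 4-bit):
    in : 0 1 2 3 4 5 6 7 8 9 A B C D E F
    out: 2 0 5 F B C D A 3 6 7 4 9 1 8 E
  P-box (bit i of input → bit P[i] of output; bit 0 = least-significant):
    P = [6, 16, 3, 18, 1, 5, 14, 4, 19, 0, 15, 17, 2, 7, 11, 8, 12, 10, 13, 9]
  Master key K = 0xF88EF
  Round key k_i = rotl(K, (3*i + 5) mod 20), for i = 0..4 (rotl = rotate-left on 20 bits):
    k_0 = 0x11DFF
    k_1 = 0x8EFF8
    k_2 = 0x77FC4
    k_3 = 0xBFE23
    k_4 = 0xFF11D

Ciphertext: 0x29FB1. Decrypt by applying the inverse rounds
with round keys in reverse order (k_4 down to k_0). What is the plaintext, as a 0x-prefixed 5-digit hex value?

s_0 = ciphertext = 0x29FB1
s_1 = InvRound(s_0, k_4) = 0xFAD9F
s_2 = InvRound(s_1, k_3) = 0xC41F5
s_3 = InvRound(s_2, k_2) = 0x3B470
s_4 = InvRound(s_3, k_1) = 0xCFCB9
s_5 = InvRound(s_4, k_0) = 0xBC224

0xBC224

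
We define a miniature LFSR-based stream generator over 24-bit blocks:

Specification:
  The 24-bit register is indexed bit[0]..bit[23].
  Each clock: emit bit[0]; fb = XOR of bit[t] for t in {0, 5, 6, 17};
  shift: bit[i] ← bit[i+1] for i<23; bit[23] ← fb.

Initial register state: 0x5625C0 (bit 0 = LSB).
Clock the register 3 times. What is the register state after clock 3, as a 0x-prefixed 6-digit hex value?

reg_0 = 0x5625C0
clock 1: out=0, reg = 0x2B12E0
clock 2: out=0, reg = 0x958970
clock 3: out=0, reg = 0x4AC4B8

0x4AC4B8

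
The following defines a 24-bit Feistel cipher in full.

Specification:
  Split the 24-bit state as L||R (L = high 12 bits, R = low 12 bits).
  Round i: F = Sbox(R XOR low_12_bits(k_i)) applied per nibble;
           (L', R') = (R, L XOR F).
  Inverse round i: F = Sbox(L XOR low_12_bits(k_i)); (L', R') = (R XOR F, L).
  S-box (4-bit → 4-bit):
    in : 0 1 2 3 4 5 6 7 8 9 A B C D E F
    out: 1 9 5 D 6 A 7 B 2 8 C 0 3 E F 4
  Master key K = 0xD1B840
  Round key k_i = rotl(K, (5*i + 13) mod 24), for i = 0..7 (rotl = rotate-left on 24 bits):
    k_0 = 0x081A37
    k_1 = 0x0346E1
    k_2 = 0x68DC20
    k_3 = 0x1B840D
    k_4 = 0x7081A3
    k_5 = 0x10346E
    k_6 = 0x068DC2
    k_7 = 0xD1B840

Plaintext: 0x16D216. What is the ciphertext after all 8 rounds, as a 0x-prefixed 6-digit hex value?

s_0 = plaintext = 0x16D216
s_1 = Round(s_0, k_0) = 0x216334
s_2 = Round(s_1, k_1) = 0x3348FC
s_3 = Round(s_2, k_2) = 0x8FC5D7
s_4 = Round(s_3, k_3) = 0x5D7110
s_5 = Round(s_4, k_4) = 0x1104DA
s_6 = Round(s_5, k_5) = 0x4DA016
s_7 = Round(s_6, k_6) = 0x016A3C
s_8 = Round(s_7, k_7) = 0xA3C5A5

0xA3C5A5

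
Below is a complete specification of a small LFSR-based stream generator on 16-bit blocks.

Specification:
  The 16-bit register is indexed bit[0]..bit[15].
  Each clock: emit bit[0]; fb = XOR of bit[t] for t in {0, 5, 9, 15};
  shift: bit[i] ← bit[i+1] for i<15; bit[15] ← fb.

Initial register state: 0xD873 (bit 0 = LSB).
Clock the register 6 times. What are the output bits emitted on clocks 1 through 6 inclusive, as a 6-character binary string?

110011

reg_0 = 0xD873
clock 1: out=1, reg = 0xEC39
clock 2: out=1, reg = 0xF61C
clock 3: out=0, reg = 0x7B0E
clock 4: out=0, reg = 0xBD87
clock 5: out=1, reg = 0x5EC3
clock 6: out=1, reg = 0x2F61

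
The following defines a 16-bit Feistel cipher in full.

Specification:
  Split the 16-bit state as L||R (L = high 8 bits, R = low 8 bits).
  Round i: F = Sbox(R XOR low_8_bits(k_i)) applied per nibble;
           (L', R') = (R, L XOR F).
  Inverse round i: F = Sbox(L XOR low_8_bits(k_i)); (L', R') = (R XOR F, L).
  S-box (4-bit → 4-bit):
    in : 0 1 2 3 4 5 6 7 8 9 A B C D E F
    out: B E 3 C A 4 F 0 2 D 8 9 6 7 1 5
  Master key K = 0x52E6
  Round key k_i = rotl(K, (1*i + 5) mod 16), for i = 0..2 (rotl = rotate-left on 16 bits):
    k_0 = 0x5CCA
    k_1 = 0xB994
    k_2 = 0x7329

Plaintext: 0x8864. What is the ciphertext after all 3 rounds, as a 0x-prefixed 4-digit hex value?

0xB3D1

s_0 = plaintext = 0x8864
s_1 = Round(s_0, k_0) = 0x6409
s_2 = Round(s_1, k_1) = 0x09B3
s_3 = Round(s_2, k_2) = 0xB3D1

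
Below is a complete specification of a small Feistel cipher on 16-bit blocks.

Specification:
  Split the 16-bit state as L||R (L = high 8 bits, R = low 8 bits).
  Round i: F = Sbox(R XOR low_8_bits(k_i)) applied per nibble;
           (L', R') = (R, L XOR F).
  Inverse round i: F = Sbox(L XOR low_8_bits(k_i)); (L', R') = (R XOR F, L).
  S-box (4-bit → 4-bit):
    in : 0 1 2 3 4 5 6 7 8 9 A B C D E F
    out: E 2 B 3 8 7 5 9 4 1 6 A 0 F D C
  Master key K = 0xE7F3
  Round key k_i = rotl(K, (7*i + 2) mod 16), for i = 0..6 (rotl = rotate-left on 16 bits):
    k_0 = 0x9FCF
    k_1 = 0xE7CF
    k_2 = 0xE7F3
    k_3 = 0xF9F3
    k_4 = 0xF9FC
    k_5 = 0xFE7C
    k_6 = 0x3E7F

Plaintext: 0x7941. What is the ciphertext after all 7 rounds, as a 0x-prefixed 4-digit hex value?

s_0 = plaintext = 0x7941
s_1 = Round(s_0, k_0) = 0x4134
s_2 = Round(s_1, k_1) = 0x348B
s_3 = Round(s_2, k_2) = 0x8BA0
s_4 = Round(s_3, k_3) = 0xA0F8
s_5 = Round(s_4, k_4) = 0xF848
s_6 = Round(s_5, k_5) = 0x48C0
s_7 = Round(s_6, k_6) = 0xC0E4

0xC0E4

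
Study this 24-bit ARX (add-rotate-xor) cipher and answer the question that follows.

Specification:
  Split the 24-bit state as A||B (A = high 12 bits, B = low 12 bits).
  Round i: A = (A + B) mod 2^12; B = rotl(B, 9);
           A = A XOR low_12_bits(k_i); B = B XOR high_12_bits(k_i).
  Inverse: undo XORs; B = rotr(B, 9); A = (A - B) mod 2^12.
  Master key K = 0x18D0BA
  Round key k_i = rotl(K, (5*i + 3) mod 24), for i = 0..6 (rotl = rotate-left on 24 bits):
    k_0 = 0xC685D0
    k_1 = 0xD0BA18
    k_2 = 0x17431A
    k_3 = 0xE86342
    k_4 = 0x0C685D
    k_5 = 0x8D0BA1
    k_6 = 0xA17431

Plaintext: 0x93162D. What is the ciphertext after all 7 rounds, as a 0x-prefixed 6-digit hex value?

s_0 = plaintext = 0x93162D
s_1 = Round(s_0, k_0) = 0xA8E6AD
s_2 = Round(s_1, k_1) = 0xB237DE
s_3 = Round(s_2, k_2) = 0x01BD8F
s_4 = Round(s_3, k_3) = 0xEE8137
s_5 = Round(s_4, k_4) = 0x842EE0
s_6 = Round(s_5, k_5) = 0xC8390C
s_7 = Round(s_6, k_6) = 0x1BE336

0x1BE336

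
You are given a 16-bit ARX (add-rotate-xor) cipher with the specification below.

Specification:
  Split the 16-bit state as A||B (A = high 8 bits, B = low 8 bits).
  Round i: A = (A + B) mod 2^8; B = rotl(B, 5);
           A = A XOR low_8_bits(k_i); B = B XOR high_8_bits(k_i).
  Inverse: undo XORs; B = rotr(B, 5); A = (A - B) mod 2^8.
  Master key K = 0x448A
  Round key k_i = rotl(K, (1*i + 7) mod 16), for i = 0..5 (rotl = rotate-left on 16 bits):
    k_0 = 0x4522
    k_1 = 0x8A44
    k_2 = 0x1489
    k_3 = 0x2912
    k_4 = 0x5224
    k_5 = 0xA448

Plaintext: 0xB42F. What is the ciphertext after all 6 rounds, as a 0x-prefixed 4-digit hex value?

s_0 = plaintext = 0xB42F
s_1 = Round(s_0, k_0) = 0xC1A0
s_2 = Round(s_1, k_1) = 0x259E
s_3 = Round(s_2, k_2) = 0x4AC7
s_4 = Round(s_3, k_3) = 0x03D1
s_5 = Round(s_4, k_4) = 0xF068
s_6 = Round(s_5, k_5) = 0x10A9

0x10A9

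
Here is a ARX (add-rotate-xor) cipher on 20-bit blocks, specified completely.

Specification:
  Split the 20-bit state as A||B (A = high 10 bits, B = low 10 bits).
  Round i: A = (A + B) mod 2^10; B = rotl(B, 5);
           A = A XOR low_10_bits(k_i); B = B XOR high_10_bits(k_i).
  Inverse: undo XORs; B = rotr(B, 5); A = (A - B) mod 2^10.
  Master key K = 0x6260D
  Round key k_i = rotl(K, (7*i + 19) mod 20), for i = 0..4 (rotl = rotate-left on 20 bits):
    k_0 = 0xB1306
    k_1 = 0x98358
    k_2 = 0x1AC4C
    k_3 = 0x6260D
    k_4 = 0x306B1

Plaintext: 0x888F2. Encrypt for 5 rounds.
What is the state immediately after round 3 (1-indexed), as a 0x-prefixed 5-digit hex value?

0x674FB

s_0 = plaintext = 0x888F2
s_1 = Round(s_0, k_0) = 0x04883
s_2 = Round(s_1, k_1) = 0xF3604
s_3 = Round(s_2, k_2) = 0x674FB
s_4 = Round(s_3, k_3) = 0x256EE
s_5 = Round(s_4, k_4) = 0x4C916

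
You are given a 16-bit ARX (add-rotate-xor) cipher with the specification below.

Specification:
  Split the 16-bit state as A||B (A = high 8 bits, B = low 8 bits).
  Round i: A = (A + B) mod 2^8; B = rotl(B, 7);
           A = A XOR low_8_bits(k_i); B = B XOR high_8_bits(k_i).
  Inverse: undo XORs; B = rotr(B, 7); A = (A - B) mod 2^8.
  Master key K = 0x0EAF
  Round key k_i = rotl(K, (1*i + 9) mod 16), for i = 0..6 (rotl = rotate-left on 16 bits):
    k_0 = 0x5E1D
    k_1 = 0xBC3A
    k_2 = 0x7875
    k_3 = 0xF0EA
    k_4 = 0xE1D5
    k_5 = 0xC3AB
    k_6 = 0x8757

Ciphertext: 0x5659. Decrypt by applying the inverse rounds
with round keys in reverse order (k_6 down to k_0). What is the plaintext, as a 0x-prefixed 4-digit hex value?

0x3721

s_0 = ciphertext = 0x5659
s_1 = InvRound(s_0, k_6) = 0x44BD
s_2 = InvRound(s_1, k_5) = 0xF3FC
s_3 = InvRound(s_2, k_4) = 0xEC3A
s_4 = InvRound(s_3, k_3) = 0x7195
s_5 = InvRound(s_4, k_2) = 0x29DB
s_6 = InvRound(s_5, k_1) = 0x45CE
s_7 = InvRound(s_6, k_0) = 0x3721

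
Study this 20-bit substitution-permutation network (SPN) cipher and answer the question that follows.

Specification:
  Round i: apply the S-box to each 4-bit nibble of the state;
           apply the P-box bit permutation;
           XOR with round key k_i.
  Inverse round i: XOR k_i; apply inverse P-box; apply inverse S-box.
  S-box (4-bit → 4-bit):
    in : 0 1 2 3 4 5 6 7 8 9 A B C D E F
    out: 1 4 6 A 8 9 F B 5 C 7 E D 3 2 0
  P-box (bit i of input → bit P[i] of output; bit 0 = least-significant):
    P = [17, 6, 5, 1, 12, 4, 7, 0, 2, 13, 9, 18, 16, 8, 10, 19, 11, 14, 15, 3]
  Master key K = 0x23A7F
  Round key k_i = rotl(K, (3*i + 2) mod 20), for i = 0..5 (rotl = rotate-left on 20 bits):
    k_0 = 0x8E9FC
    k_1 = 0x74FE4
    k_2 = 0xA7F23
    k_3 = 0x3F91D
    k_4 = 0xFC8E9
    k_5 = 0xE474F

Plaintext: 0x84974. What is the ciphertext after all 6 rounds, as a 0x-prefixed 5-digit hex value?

0xD4DD2

s_0 = plaintext = 0x84974
s_1 = Round(s_0, k_0) = 0x473EF
s_2 = Round(s_1, k_1) = 0xA6EFC
s_3 = Round(s_2, k_2) = 0x19201
s_4 = Round(s_3, k_3) = 0xB4F3D
s_5 = Round(s_4, k_4) = 0x508B0
s_6 = Round(s_5, k_5) = 0xD4DD2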